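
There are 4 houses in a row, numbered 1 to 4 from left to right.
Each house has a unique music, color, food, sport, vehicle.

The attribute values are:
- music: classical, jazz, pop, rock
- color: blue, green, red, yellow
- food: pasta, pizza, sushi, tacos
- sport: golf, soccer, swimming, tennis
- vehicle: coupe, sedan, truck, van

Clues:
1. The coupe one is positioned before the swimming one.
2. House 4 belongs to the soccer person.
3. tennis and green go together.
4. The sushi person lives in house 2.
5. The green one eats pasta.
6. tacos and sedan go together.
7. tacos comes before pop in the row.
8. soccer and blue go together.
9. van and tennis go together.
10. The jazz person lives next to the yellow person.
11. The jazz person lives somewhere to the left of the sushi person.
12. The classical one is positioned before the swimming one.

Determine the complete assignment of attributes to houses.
Solution:

House | Music | Color | Food | Sport | Vehicle
----------------------------------------------
  1   | jazz | green | pasta | tennis | van
  2   | classical | yellow | sushi | golf | coupe
  3   | rock | red | tacos | swimming | sedan
  4   | pop | blue | pizza | soccer | truck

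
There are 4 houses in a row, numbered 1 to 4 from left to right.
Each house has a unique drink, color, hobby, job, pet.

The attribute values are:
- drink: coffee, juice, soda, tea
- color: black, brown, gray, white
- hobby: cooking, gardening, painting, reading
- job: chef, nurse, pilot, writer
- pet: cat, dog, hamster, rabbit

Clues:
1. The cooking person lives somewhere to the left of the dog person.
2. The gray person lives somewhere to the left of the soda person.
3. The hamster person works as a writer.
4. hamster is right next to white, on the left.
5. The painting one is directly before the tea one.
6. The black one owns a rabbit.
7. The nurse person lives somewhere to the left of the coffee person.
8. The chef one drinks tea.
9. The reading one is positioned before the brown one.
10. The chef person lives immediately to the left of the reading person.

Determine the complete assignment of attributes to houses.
Solution:

House | Drink | Color | Hobby | Job | Pet
-----------------------------------------
  1   | juice | gray | painting | writer | hamster
  2   | tea | white | cooking | chef | cat
  3   | soda | black | reading | nurse | rabbit
  4   | coffee | brown | gardening | pilot | dog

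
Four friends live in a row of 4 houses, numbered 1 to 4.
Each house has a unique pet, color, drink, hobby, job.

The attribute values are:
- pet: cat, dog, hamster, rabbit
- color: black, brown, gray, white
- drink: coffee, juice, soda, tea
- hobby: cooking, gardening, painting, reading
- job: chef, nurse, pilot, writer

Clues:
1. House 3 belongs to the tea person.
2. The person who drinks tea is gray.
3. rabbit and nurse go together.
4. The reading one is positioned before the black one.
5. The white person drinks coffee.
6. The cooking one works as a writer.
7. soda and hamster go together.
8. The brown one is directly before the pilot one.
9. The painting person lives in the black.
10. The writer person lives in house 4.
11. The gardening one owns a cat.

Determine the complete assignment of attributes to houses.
Solution:

House | Pet | Color | Drink | Hobby | Job
-----------------------------------------
  1   | rabbit | brown | juice | reading | nurse
  2   | hamster | black | soda | painting | pilot
  3   | cat | gray | tea | gardening | chef
  4   | dog | white | coffee | cooking | writer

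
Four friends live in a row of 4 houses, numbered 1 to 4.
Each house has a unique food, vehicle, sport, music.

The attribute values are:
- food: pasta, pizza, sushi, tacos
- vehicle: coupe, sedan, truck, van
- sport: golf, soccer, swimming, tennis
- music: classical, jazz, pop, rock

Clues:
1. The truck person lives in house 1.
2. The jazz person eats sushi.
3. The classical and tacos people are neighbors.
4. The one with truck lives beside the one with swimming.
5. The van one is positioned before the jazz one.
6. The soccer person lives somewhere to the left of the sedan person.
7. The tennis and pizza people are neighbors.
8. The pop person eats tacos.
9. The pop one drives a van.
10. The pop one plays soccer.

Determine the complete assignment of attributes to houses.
Solution:

House | Food | Vehicle | Sport | Music
--------------------------------------
  1   | pasta | truck | tennis | rock
  2   | pizza | coupe | swimming | classical
  3   | tacos | van | soccer | pop
  4   | sushi | sedan | golf | jazz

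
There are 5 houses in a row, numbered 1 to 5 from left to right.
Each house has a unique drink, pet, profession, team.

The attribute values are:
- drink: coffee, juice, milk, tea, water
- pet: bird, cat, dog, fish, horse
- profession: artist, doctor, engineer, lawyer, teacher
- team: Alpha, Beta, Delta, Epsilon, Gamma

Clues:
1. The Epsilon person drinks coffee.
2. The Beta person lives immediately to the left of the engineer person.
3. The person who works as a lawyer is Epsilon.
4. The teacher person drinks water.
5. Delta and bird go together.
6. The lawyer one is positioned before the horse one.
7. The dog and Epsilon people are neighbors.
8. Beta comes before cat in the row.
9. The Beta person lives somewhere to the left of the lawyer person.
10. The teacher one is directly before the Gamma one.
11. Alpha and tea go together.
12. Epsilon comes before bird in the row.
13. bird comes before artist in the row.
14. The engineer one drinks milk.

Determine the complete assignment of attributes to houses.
Solution:

House | Drink | Pet | Profession | Team
---------------------------------------
  1   | water | fish | teacher | Beta
  2   | milk | dog | engineer | Gamma
  3   | coffee | cat | lawyer | Epsilon
  4   | juice | bird | doctor | Delta
  5   | tea | horse | artist | Alpha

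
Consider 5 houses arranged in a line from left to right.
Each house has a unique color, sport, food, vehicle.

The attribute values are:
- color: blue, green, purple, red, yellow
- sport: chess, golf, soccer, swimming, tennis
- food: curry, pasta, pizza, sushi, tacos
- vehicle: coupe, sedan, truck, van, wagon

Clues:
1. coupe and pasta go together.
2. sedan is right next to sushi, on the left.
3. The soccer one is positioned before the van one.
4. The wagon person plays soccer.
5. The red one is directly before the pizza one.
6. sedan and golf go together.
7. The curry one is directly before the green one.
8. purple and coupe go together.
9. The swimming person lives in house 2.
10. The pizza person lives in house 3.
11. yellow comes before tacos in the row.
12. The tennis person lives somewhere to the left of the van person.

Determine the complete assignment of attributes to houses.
Solution:

House | Color | Sport | Food | Vehicle
--------------------------------------
  1   | purple | tennis | pasta | coupe
  2   | red | swimming | curry | truck
  3   | green | golf | pizza | sedan
  4   | yellow | soccer | sushi | wagon
  5   | blue | chess | tacos | van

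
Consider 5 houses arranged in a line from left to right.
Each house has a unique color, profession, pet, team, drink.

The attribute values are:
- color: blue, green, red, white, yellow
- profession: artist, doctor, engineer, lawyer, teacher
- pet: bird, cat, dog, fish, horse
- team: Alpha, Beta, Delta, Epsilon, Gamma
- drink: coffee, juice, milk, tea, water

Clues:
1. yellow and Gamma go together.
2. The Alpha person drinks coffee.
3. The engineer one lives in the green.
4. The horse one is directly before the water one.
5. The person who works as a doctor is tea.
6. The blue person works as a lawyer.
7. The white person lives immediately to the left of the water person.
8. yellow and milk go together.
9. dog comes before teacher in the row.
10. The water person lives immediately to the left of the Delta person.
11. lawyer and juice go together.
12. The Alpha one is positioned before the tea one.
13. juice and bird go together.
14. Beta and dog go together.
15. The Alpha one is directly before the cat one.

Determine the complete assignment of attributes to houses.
Solution:

House | Color | Profession | Pet | Team | Drink
-----------------------------------------------
  1   | white | artist | horse | Alpha | coffee
  2   | green | engineer | cat | Epsilon | water
  3   | blue | lawyer | bird | Delta | juice
  4   | red | doctor | dog | Beta | tea
  5   | yellow | teacher | fish | Gamma | milk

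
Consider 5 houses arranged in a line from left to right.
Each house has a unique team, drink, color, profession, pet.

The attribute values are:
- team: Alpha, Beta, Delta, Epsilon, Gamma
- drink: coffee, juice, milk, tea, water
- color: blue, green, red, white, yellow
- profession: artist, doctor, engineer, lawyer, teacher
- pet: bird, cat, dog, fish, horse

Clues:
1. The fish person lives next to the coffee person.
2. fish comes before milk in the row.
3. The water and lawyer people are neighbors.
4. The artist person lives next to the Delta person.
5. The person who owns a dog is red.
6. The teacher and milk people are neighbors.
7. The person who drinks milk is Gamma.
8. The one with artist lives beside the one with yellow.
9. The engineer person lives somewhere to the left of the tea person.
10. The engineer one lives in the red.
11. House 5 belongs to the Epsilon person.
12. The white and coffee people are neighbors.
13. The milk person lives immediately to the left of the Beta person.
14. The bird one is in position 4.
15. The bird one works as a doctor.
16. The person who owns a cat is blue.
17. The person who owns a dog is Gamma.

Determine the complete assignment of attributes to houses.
Solution:

House | Team | Drink | Color | Profession | Pet
-----------------------------------------------
  1   | Alpha | juice | white | artist | fish
  2   | Delta | coffee | yellow | teacher | horse
  3   | Gamma | milk | red | engineer | dog
  4   | Beta | water | green | doctor | bird
  5   | Epsilon | tea | blue | lawyer | cat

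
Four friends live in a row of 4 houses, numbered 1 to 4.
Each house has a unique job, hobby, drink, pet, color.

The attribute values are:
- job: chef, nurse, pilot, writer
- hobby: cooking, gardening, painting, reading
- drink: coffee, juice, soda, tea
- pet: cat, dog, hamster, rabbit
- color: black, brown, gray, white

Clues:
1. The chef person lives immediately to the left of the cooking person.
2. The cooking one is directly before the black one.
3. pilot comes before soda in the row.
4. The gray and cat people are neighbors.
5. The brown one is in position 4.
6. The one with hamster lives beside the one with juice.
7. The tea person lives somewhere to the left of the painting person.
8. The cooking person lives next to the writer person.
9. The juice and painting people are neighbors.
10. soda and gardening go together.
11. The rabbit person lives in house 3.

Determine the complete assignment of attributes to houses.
Solution:

House | Job | Hobby | Drink | Pet | Color
-----------------------------------------
  1   | chef | reading | tea | hamster | gray
  2   | pilot | cooking | juice | cat | white
  3   | writer | painting | coffee | rabbit | black
  4   | nurse | gardening | soda | dog | brown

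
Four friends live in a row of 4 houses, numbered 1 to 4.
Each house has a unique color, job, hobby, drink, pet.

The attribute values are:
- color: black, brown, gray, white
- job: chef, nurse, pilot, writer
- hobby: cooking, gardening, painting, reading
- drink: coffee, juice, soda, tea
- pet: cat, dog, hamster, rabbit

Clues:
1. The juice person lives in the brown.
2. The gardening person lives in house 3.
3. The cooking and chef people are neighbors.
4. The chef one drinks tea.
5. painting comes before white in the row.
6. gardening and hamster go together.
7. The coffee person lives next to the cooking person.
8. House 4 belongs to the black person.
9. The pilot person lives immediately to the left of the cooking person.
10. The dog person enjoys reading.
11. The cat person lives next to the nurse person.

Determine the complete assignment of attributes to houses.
Solution:

House | Color | Job | Hobby | Drink | Pet
-----------------------------------------
  1   | gray | pilot | painting | coffee | cat
  2   | brown | nurse | cooking | juice | rabbit
  3   | white | chef | gardening | tea | hamster
  4   | black | writer | reading | soda | dog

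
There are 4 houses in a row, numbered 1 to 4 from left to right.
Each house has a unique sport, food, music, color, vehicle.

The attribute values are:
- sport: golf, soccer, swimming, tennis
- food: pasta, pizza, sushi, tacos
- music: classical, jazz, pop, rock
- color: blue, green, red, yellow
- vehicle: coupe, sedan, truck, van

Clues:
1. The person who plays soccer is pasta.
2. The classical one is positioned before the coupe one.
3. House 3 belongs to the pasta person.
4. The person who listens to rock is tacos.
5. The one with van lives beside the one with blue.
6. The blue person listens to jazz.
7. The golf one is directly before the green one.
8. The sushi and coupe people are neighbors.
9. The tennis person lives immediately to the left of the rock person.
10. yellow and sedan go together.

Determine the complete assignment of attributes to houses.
Solution:

House | Sport | Food | Music | Color | Vehicle
----------------------------------------------
  1   | tennis | sushi | classical | yellow | sedan
  2   | golf | tacos | rock | red | coupe
  3   | soccer | pasta | pop | green | van
  4   | swimming | pizza | jazz | blue | truck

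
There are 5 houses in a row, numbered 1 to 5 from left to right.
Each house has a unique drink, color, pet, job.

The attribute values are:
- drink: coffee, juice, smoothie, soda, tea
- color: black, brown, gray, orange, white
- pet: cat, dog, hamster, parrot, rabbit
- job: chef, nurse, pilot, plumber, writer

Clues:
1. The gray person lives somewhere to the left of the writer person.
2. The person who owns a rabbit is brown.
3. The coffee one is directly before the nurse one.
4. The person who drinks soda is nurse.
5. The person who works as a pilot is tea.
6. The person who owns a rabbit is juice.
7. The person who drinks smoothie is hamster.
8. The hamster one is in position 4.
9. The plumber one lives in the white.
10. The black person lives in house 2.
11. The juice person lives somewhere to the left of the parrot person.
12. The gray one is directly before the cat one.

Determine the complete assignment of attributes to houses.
Solution:

House | Drink | Color | Pet | Job
---------------------------------
  1   | coffee | gray | dog | chef
  2   | soda | black | cat | nurse
  3   | juice | brown | rabbit | writer
  4   | smoothie | white | hamster | plumber
  5   | tea | orange | parrot | pilot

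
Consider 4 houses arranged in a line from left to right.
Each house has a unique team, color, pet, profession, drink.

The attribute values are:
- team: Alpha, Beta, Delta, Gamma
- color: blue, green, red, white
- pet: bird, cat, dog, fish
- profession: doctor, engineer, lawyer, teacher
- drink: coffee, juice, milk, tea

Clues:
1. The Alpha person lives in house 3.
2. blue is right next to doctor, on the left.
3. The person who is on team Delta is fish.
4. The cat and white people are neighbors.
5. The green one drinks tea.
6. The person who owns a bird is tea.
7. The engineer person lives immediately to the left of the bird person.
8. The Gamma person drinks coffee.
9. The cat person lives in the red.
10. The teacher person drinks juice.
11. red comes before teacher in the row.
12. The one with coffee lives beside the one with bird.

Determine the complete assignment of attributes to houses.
Solution:

House | Team | Color | Pet | Profession | Drink
-----------------------------------------------
  1   | Gamma | blue | dog | engineer | coffee
  2   | Beta | green | bird | doctor | tea
  3   | Alpha | red | cat | lawyer | milk
  4   | Delta | white | fish | teacher | juice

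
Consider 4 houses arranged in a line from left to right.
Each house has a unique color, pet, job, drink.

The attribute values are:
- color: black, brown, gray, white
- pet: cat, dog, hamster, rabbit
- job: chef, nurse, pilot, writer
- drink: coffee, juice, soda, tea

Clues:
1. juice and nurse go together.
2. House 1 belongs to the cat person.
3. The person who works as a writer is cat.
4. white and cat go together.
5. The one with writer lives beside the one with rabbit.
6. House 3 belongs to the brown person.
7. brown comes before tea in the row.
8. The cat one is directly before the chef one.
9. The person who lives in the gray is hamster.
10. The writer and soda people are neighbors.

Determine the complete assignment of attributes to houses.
Solution:

House | Color | Pet | Job | Drink
---------------------------------
  1   | white | cat | writer | coffee
  2   | black | rabbit | chef | soda
  3   | brown | dog | nurse | juice
  4   | gray | hamster | pilot | tea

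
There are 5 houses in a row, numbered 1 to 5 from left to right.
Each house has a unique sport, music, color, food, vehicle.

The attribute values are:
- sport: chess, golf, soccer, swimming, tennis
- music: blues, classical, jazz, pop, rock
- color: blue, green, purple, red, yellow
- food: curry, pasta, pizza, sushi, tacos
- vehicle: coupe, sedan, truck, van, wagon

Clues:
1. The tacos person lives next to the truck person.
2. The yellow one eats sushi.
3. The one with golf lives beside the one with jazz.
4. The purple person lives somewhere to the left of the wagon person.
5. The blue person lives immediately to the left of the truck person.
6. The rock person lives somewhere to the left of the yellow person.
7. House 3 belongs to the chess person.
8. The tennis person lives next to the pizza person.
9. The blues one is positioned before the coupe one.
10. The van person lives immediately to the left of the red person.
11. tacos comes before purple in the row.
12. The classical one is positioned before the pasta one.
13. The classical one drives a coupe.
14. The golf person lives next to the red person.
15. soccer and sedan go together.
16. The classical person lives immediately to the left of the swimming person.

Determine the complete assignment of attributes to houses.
Solution:

House | Sport | Music | Color | Food | Vehicle
----------------------------------------------
  1   | golf | blues | blue | tacos | van
  2   | tennis | jazz | red | curry | truck
  3   | chess | classical | purple | pizza | coupe
  4   | swimming | rock | green | pasta | wagon
  5   | soccer | pop | yellow | sushi | sedan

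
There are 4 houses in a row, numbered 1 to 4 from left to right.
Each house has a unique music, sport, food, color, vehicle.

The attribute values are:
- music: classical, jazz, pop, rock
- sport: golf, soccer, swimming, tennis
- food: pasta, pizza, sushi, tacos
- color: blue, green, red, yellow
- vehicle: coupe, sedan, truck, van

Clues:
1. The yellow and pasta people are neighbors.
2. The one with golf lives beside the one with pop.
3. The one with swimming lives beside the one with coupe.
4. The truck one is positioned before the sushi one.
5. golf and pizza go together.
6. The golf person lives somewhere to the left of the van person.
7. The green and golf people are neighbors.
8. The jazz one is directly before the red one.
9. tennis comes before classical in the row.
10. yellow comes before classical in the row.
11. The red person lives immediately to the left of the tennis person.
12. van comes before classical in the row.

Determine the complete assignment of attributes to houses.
Solution:

House | Music | Sport | Food | Color | Vehicle
----------------------------------------------
  1   | jazz | swimming | tacos | green | truck
  2   | rock | golf | pizza | red | coupe
  3   | pop | tennis | sushi | yellow | van
  4   | classical | soccer | pasta | blue | sedan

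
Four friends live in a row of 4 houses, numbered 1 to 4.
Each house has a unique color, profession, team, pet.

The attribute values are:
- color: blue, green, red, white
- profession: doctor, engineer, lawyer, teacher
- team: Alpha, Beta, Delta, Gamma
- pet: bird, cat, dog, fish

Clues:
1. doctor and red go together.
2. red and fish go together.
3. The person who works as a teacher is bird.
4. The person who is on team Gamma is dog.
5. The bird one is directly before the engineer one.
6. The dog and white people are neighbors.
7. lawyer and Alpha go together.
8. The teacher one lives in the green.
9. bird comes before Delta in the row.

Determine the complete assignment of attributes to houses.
Solution:

House | Color | Profession | Team | Pet
---------------------------------------
  1   | green | teacher | Beta | bird
  2   | blue | engineer | Gamma | dog
  3   | white | lawyer | Alpha | cat
  4   | red | doctor | Delta | fish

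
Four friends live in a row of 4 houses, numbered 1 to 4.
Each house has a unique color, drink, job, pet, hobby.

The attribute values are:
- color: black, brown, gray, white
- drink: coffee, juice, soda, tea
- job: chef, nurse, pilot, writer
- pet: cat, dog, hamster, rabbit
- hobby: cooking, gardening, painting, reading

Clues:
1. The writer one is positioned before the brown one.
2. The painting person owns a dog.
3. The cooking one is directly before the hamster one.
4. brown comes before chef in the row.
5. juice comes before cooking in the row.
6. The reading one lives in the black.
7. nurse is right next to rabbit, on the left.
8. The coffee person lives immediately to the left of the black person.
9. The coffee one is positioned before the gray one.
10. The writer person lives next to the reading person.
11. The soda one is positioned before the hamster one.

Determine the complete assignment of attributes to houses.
Solution:

House | Color | Drink | Job | Pet | Hobby
-----------------------------------------
  1   | white | coffee | writer | dog | painting
  2   | black | juice | nurse | cat | reading
  3   | brown | soda | pilot | rabbit | cooking
  4   | gray | tea | chef | hamster | gardening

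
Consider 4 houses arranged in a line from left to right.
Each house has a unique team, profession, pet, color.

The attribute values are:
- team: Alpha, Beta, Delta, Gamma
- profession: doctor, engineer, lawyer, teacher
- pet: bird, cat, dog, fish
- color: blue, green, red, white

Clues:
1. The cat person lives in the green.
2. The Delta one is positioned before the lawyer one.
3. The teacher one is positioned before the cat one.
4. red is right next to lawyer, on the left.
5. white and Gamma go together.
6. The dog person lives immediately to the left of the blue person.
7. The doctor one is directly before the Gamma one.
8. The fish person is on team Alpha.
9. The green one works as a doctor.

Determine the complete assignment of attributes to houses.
Solution:

House | Team | Profession | Pet | Color
---------------------------------------
  1   | Delta | teacher | dog | red
  2   | Alpha | lawyer | fish | blue
  3   | Beta | doctor | cat | green
  4   | Gamma | engineer | bird | white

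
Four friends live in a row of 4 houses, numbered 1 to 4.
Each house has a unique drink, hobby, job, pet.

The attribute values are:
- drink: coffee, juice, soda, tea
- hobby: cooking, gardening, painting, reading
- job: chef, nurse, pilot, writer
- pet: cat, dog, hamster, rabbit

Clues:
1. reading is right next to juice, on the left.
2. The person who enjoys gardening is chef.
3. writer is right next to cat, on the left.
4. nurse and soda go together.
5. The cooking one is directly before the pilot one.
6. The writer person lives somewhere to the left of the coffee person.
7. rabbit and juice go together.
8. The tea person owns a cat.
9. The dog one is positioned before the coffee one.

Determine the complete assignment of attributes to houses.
Solution:

House | Drink | Hobby | Job | Pet
---------------------------------
  1   | soda | reading | nurse | dog
  2   | juice | cooking | writer | rabbit
  3   | tea | painting | pilot | cat
  4   | coffee | gardening | chef | hamster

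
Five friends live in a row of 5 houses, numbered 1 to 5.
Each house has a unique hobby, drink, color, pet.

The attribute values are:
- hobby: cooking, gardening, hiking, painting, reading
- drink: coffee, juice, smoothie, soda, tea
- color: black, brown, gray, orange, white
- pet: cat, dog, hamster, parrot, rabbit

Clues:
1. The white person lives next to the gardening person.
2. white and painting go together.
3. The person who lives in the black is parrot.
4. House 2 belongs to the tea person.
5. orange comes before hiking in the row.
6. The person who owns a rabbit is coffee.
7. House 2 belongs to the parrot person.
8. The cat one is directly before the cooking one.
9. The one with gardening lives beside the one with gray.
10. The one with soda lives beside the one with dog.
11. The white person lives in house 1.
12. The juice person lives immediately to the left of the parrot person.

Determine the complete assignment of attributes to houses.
Solution:

House | Hobby | Drink | Color | Pet
-----------------------------------
  1   | painting | juice | white | hamster
  2   | gardening | tea | black | parrot
  3   | reading | soda | gray | cat
  4   | cooking | smoothie | orange | dog
  5   | hiking | coffee | brown | rabbit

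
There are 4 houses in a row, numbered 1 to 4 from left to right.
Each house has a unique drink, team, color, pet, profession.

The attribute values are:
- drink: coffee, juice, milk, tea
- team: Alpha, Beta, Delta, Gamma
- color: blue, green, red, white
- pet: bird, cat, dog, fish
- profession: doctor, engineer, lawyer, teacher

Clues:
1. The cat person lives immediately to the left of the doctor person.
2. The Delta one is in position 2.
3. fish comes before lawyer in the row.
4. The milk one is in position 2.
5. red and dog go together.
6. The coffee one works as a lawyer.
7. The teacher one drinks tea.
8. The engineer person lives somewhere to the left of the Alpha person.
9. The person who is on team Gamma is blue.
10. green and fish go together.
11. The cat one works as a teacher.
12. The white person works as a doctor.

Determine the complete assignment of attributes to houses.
Solution:

House | Drink | Team | Color | Pet | Profession
-----------------------------------------------
  1   | tea | Gamma | blue | cat | teacher
  2   | milk | Delta | white | bird | doctor
  3   | juice | Beta | green | fish | engineer
  4   | coffee | Alpha | red | dog | lawyer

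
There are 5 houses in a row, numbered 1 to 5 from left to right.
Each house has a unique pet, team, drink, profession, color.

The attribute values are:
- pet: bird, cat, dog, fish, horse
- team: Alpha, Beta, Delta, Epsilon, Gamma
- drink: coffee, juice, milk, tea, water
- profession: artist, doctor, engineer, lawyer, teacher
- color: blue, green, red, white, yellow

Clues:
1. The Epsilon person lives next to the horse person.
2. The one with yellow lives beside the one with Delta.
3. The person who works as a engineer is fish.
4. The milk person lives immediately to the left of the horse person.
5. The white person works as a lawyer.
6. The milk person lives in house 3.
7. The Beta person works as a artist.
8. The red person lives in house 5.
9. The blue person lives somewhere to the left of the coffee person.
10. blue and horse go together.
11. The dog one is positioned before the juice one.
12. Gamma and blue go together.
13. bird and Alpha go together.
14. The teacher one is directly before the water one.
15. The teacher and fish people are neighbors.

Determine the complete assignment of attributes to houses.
Solution:

House | Pet | Team | Drink | Profession | Color
-----------------------------------------------
  1   | bird | Alpha | tea | teacher | yellow
  2   | fish | Delta | water | engineer | green
  3   | dog | Epsilon | milk | lawyer | white
  4   | horse | Gamma | juice | doctor | blue
  5   | cat | Beta | coffee | artist | red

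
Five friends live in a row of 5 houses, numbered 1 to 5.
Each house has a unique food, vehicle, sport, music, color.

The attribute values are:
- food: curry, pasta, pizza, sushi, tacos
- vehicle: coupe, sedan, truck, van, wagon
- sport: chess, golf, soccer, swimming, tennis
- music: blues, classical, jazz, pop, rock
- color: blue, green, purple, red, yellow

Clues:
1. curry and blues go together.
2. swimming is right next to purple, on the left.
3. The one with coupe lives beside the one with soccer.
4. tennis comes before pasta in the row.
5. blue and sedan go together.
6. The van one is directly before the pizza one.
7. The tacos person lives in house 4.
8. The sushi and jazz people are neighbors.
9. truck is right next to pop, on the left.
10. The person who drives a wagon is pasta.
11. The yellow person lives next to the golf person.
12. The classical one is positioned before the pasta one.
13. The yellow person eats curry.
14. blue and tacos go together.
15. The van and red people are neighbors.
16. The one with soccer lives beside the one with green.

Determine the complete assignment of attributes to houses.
Solution:

House | Food | Vehicle | Sport | Music | Color
----------------------------------------------
  1   | curry | truck | swimming | blues | yellow
  2   | sushi | van | golf | pop | purple
  3   | pizza | coupe | tennis | jazz | red
  4   | tacos | sedan | soccer | classical | blue
  5   | pasta | wagon | chess | rock | green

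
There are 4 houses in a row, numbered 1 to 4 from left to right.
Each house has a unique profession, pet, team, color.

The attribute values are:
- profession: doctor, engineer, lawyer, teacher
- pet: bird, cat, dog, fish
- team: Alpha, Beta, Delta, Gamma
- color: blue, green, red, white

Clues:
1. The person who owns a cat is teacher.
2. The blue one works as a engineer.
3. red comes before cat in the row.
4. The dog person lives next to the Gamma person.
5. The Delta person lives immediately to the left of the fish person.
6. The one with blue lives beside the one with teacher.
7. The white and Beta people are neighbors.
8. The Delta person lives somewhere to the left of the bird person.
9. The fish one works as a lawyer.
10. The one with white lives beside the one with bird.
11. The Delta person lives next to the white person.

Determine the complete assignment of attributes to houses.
Solution:

House | Profession | Pet | Team | Color
---------------------------------------
  1   | doctor | dog | Delta | red
  2   | lawyer | fish | Gamma | white
  3   | engineer | bird | Beta | blue
  4   | teacher | cat | Alpha | green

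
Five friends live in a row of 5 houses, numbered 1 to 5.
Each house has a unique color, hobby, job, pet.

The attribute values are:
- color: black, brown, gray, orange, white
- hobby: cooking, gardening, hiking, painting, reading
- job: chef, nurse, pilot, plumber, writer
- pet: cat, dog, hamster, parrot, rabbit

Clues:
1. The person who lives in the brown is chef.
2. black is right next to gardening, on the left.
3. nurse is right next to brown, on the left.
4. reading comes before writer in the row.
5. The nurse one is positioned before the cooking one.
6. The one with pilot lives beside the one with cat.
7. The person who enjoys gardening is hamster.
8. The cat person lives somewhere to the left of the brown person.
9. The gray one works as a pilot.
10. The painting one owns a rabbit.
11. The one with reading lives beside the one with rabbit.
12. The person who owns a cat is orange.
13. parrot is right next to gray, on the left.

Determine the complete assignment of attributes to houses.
Solution:

House | Color | Hobby | Job | Pet
---------------------------------
  1   | black | hiking | plumber | parrot
  2   | gray | gardening | pilot | hamster
  3   | orange | reading | nurse | cat
  4   | brown | painting | chef | rabbit
  5   | white | cooking | writer | dog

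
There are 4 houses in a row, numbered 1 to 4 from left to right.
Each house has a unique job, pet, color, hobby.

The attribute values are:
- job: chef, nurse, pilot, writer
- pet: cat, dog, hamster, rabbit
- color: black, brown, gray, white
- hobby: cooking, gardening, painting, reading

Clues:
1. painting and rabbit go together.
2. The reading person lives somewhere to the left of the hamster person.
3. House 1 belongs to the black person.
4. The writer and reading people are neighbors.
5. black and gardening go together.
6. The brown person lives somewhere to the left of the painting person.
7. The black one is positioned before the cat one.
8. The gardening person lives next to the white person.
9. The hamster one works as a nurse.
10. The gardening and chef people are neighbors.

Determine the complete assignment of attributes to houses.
Solution:

House | Job | Pet | Color | Hobby
---------------------------------
  1   | writer | dog | black | gardening
  2   | chef | cat | white | reading
  3   | nurse | hamster | brown | cooking
  4   | pilot | rabbit | gray | painting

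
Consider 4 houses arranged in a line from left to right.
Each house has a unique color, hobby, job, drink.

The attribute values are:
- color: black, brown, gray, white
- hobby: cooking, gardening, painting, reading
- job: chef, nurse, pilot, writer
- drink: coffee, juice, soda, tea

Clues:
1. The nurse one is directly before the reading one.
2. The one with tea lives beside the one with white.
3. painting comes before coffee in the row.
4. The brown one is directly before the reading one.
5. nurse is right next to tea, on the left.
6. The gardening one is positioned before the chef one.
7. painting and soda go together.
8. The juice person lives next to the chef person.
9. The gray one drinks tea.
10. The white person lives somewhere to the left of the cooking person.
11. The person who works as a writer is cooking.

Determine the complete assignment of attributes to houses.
Solution:

House | Color | Hobby | Job | Drink
-----------------------------------
  1   | brown | gardening | nurse | juice
  2   | gray | reading | chef | tea
  3   | white | painting | pilot | soda
  4   | black | cooking | writer | coffee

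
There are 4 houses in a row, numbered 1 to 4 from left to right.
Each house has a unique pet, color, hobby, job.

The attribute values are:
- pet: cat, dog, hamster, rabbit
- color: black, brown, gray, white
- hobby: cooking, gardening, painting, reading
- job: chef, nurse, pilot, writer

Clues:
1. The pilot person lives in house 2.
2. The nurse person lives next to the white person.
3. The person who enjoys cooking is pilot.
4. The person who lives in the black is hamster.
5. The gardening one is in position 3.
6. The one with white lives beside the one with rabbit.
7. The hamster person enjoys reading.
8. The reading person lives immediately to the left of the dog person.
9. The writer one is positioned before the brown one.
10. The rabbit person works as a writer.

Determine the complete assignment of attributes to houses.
Solution:

House | Pet | Color | Hobby | Job
---------------------------------
  1   | hamster | black | reading | nurse
  2   | dog | white | cooking | pilot
  3   | rabbit | gray | gardening | writer
  4   | cat | brown | painting | chef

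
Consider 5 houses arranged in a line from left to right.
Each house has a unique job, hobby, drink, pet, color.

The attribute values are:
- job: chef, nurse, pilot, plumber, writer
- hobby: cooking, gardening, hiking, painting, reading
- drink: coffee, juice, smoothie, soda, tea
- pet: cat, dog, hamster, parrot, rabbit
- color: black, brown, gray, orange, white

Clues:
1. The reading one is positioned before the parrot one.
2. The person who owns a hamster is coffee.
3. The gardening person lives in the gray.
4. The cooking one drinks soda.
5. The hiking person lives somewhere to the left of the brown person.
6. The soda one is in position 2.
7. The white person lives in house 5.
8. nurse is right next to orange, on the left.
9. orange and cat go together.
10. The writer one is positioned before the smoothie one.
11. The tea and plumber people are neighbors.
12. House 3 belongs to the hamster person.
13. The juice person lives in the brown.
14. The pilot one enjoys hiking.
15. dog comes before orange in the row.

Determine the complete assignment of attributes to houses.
Solution:

House | Job | Hobby | Drink | Pet | Color
-----------------------------------------
  1   | nurse | gardening | tea | dog | gray
  2   | plumber | cooking | soda | cat | orange
  3   | pilot | hiking | coffee | hamster | black
  4   | writer | reading | juice | rabbit | brown
  5   | chef | painting | smoothie | parrot | white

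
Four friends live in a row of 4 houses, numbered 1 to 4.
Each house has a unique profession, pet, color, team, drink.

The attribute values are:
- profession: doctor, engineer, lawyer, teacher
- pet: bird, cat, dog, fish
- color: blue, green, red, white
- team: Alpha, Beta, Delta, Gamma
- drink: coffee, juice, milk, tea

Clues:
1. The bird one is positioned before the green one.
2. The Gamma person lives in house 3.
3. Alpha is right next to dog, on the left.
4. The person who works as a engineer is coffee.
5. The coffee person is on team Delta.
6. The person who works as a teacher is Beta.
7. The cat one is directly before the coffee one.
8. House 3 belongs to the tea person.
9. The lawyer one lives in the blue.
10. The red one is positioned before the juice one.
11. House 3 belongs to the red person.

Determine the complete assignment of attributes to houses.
Solution:

House | Profession | Pet | Color | Team | Drink
-----------------------------------------------
  1   | lawyer | cat | blue | Alpha | milk
  2   | engineer | dog | white | Delta | coffee
  3   | doctor | bird | red | Gamma | tea
  4   | teacher | fish | green | Beta | juice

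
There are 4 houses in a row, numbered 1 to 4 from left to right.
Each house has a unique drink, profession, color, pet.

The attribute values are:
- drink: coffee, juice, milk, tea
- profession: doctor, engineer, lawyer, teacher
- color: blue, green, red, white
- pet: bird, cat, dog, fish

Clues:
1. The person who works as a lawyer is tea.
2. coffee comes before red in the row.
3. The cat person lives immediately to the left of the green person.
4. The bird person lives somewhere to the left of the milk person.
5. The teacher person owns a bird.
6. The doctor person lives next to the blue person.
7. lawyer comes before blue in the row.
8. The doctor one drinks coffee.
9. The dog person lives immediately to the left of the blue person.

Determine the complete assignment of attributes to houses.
Solution:

House | Drink | Profession | Color | Pet
----------------------------------------
  1   | tea | lawyer | white | cat
  2   | coffee | doctor | green | dog
  3   | juice | teacher | blue | bird
  4   | milk | engineer | red | fish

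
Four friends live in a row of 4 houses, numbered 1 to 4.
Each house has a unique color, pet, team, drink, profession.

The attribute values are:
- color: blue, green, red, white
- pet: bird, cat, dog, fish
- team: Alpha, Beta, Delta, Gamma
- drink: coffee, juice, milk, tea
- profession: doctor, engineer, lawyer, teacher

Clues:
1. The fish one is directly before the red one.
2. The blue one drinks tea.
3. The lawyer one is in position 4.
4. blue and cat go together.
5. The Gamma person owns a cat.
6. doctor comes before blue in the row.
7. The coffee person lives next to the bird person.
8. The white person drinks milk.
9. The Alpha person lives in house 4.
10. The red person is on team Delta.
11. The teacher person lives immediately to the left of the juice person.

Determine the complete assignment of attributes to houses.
Solution:

House | Color | Pet | Team | Drink | Profession
-----------------------------------------------
  1   | green | fish | Beta | coffee | teacher
  2   | red | bird | Delta | juice | doctor
  3   | blue | cat | Gamma | tea | engineer
  4   | white | dog | Alpha | milk | lawyer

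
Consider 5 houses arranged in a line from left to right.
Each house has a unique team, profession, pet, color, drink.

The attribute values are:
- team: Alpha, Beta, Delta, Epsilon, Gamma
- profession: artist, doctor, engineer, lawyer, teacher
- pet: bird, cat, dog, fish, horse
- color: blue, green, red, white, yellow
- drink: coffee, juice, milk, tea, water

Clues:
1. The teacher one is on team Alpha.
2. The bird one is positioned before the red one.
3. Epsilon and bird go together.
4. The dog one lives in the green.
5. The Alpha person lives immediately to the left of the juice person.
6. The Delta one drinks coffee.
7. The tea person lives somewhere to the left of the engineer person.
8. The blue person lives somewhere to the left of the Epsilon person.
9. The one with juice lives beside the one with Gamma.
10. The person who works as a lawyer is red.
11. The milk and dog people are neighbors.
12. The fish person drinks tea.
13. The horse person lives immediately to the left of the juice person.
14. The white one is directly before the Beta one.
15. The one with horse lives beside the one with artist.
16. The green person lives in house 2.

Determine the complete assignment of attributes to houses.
Solution:

House | Team | Profession | Pet | Color | Drink
-----------------------------------------------
  1   | Alpha | teacher | horse | white | milk
  2   | Beta | artist | dog | green | juice
  3   | Gamma | doctor | fish | blue | tea
  4   | Epsilon | engineer | bird | yellow | water
  5   | Delta | lawyer | cat | red | coffee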